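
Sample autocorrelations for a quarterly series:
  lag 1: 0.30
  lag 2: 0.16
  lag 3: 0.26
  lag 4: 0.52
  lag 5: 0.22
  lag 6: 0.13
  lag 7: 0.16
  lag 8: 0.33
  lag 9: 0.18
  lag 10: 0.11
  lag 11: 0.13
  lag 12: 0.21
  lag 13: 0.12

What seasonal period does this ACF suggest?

4

The largest autocorrelation is r_4 = 0.52, with a weaker echo at lag 8 (0.33); the remaining lags stay at or below 0.30. The elevated value at lag 1 (0.30), dropping to 0.16 at lag 2, reflects decaying short-term dependence rather than seasonality.
The dominant spike at lag 4 indicates a seasonal period of 4.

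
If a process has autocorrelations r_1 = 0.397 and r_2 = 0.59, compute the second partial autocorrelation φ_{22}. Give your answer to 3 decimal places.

φ_{22} = (r_2 − r_1²) / (1 − r_1²)
r_1² = (0.397)² = 0.157609
Numerator = 0.59 − 0.1576 = 0.4324; denominator = 1 − 0.1576 = 0.8424
φ_{22} = 0.4324 / 0.8424 = 0.513

0.513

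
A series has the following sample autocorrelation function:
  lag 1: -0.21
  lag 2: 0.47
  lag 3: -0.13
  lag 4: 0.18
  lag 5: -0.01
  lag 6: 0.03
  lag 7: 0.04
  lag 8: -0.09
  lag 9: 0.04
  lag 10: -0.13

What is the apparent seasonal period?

The largest autocorrelation is r_2 = 0.47, with a weaker echo at lag 4 (0.18); the remaining lags stay at or below 0.04.
The dominant spike at lag 2 indicates a seasonal period of 2.

2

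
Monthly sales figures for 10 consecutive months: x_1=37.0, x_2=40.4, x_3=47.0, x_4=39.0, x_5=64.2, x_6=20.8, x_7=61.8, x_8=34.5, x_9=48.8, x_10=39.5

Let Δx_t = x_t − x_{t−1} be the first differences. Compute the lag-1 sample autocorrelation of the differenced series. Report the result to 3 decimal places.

First differences Δx: 3.4, 6.6, -8.0, 25.2, -43.4, 41.0, -27.3, 14.3, -9.3
Mean of differences = 0.2778
Numerator Σ(Δx_t−Δx̄)(Δx_{t+1}−Δx̄) = -4750.1305
Denominator Σ(Δx_t−Δx̄)² = 5354.2956
r_1(Δx) = -4750.1305 / 5354.2956 = -0.887

-0.887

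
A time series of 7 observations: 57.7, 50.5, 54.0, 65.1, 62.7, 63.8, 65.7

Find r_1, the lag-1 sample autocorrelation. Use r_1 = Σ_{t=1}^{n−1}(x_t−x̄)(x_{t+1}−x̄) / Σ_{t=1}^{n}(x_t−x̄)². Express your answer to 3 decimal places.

Mean x̄ = (57.7 + 50.5 + 54.0 + 65.1 + 62.7 + 63.8 + 65.7)/7 = 59.9286
Deviations from mean: -2.2286, -9.4286, -5.9286, 5.1714, 2.7714, 3.8714, 5.7714
Numerator Σ_{t=1}^{6}(x_t−x̄)(x_{t+1}−x̄) = 93.6563
Denominator Σ(x_t−x̄)² = 211.7343
r_1 = 93.6563 / 211.7343 = 0.442

0.442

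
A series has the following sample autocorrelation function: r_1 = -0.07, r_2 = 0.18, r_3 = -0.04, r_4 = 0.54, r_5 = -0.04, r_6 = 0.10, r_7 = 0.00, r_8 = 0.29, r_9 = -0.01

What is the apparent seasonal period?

4

The largest autocorrelation is r_4 = 0.54, with a weaker echo at lag 8 (0.29); the remaining lags stay at or below 0.18.
The dominant spike at lag 4 indicates a seasonal period of 4.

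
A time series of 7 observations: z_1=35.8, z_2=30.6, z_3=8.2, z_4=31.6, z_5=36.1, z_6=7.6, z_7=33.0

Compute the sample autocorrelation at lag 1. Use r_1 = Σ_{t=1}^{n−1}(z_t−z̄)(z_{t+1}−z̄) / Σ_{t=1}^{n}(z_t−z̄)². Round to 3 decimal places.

-0.411

Mean z̄ = (35.8 + 30.6 + 8.2 + 31.6 + 36.1 + 7.6 + 33.0)/7 = 26.1286
Deviations from mean: 9.6714, 4.4714, -17.9286, 5.4714, 9.9714, -18.5286, 6.8714
Numerator Σ_{t=1}^{6}(z_t−z̄)(z_{t+1}−z̄) = -392.5322
Denominator Σ(z_t−z̄)² = 954.8543
r_1 = -392.5322 / 954.8543 = -0.411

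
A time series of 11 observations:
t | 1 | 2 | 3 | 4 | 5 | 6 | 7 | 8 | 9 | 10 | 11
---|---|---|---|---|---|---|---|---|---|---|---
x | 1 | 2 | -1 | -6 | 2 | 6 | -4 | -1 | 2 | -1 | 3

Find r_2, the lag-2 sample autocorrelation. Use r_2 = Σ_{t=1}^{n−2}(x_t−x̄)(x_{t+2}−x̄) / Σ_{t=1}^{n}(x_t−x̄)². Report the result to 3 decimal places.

Mean x̄ = (1 + 2 − 1 − 6 + 2 + 6 − 4 − 1 + 2 − 1 + 3)/11 = 0.2727
Numerator Σ_{t=1}^{9}(x_t−x̄)(x_{t+2}−x̄) = -65.6033
Denominator Σ(x_t−x̄)² = 112.1818
r_2 = -65.6033 / 112.1818 = -0.585

-0.585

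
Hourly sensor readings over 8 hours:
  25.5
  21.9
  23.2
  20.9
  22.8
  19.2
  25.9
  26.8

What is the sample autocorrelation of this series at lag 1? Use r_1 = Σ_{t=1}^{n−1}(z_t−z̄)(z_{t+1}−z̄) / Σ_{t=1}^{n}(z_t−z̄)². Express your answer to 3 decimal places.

-0.024

Mean z̄ = (25.5 + 21.9 + 23.2 + 20.9 + 22.8 + 19.2 + 25.9 + 26.8)/8 = 23.2750
Deviations from mean: 2.2250, -1.3750, -0.0750, -2.3750, -0.4750, -4.0750, 2.6250, 3.5250
Σ(z_t−z̄)(z_{t+1}−z̄) = (-3.0594) + (0.1031) + (0.1781) + (1.1281) + (1.9356) + (-10.6969) + (9.2531) = -1.1581
Denominator Σ(z_t−z̄)² = 48.6350
r_1 = -1.1581 / 48.6350 = -0.024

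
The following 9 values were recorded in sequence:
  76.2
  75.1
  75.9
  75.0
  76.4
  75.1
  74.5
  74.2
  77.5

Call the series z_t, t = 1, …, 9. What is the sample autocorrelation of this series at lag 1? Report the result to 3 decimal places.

Mean z̄ = (76.2 + 75.1 + 75.9 + 75.0 + 76.4 + 75.1 + 74.5 + 74.2 + 77.5)/9 = 75.5444
Numerator Σ_{t=1}^{8}(z_t−z̄)(z_{t+1}−z̄) = -2.2498
Denominator Σ(z_t−z̄)² = 8.7022
r_1 = -2.2498 / 8.7022 = -0.259

-0.259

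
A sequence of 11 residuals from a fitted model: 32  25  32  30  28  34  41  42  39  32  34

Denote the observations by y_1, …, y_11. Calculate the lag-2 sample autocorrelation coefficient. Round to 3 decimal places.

Mean ȳ = (32 + 25 + 32 + 30 + 28 + 34 + 41 + 42 + 39 + 32 + 34)/11 = 33.5455
Numerator Σ_{t=1}^{9}(y_t−ȳ)(y_{t+2}−ȳ) = 32.2231
Denominator Σ(y_t−ȳ)² = 280.7273
r_2 = 32.2231 / 280.7273 = 0.115

0.115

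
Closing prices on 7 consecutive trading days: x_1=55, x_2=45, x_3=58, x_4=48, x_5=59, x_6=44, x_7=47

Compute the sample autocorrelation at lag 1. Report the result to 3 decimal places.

Mean x̄ = (55 + 45 + 58 + 48 + 59 + 44 + 47)/7 = 50.8571
Numerator Σ_{t=1}^{6}(x_t−x̄)(x_{t+1}−x̄) = -139.1633
Denominator Σ(x_t−x̄)² = 238.8571
r_1 = -139.1633 / 238.8571 = -0.583

-0.583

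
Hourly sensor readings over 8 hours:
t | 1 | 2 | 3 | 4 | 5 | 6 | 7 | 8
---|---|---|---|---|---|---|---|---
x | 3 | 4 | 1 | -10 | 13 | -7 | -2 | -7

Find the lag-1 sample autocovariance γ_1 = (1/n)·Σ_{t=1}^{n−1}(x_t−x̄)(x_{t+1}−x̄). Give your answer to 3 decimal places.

-23.502

Mean x̄ = (3 + 4 + 1 − 10 + 13 − 7 − 2 − 7)/8 = -0.6250
Deviations: 3.6250, 4.6250, 1.6250, -9.3750, 13.6250, -6.3750, -1.3750, -6.3750
Σ_{t=1}^{7}(x_t−x̄)(x_{t+1}−x̄) = -188.0156
γ_1 = -188.0156 / 8 = -23.502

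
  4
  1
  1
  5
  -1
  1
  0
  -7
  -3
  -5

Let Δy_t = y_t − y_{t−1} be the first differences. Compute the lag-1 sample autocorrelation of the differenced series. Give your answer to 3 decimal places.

First differences Δy: -3, 0, 4, -6, 2, -1, -7, 4, -2
Mean of differences = -1.0000
Numerator Σ(Δy_t−Δȳ)(Δy_{t+1}−Δȳ) = -72.0000
Denominator Σ(Δy_t−Δȳ)² = 126.0000
r_1(Δy) = -72.0000 / 126.0000 = -0.571

-0.571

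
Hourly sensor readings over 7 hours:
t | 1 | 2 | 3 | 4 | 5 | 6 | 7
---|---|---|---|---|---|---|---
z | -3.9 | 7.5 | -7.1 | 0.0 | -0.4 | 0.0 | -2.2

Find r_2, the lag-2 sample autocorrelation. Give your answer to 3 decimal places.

Mean z̄ = (-3.9 + 7.5 − 7.1 + 0.0 − 0.4 + 0.0 − 2.2)/7 = -0.8714
Deviations from mean: -3.0286, 8.3714, -6.2286, 0.8714, 0.4714, 0.8714, -1.3286
Σ(z_t−z̄)(z_{t+2}−z̄) = (18.8637) + (7.2951) + (-2.9363) + (0.7594) + (-0.6263) = 23.3555
Denominator Σ(z_t−z̄)² = 121.5543
r_2 = 23.3555 / 121.5543 = 0.192

0.192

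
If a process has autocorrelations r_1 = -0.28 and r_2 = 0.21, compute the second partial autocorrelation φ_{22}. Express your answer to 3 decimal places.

φ_{22} = (r_2 − r_1²) / (1 − r_1²)
r_1² = (-0.28)² = 0.0784
Numerator = 0.21 − 0.0784 = 0.1316; denominator = 1 − 0.0784 = 0.9216
φ_{22} = 0.1316 / 0.9216 = 0.143

0.143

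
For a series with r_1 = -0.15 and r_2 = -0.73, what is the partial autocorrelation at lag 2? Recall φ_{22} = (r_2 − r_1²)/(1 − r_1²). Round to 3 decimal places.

φ_{22} = (r_2 − r_1²) / (1 − r_1²)
r_1² = (-0.15)² = 0.0225
Numerator = -0.73 − 0.0225 = -0.7525; denominator = 1 − 0.0225 = 0.9775
φ_{22} = -0.7525 / 0.9775 = -0.770

-0.770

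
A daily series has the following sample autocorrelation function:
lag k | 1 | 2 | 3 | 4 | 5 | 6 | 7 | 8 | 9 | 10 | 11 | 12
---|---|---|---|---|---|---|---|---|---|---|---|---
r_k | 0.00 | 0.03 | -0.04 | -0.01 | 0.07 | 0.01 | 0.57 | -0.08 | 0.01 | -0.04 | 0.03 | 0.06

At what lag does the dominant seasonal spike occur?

The largest autocorrelation is r_7 = 0.57; the remaining lags stay at or below 0.07.
The dominant spike at lag 7 indicates a seasonal period of 7.

7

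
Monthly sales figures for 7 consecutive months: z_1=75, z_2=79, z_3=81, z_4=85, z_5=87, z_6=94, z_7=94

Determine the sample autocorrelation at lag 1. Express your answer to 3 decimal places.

0.575

Mean z̄ = (75 + 79 + 81 + 85 + 87 + 94 + 94)/7 = 85.0000
Deviations from mean: -10.0000, -6.0000, -4.0000, 0.0000, 2.0000, 9.0000, 9.0000
Σ(z_t−z̄)(z_{t+1}−z̄) = (60.0000) + (24.0000) + (0.0000) + (0.0000) + (18.0000) + (81.0000) = 183.0000
Denominator Σ(z_t−z̄)² = 318.0000
r_1 = 183.0000 / 318.0000 = 0.575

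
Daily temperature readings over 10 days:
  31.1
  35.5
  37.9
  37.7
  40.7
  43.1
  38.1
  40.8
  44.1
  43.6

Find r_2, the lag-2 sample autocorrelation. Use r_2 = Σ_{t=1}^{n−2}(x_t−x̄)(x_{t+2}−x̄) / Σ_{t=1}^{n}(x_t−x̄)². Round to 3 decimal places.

0.097

Mean x̄ = (31.1 + 35.5 + 37.9 + 37.7 + 40.7 + 43.1 + 38.1 + 40.8 + 44.1 + 43.6)/10 = 39.2600
Numerator Σ_{t=1}^{8}(x_t−x̄)(x_{t+2}−x̄) = 14.3268
Denominator Σ(x_t−x̄)² = 147.8040
r_2 = 14.3268 / 147.8040 = 0.097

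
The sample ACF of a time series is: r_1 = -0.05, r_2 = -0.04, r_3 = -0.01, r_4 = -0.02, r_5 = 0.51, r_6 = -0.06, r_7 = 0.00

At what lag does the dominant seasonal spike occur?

5

The largest autocorrelation is r_5 = 0.51; the remaining lags stay at or below 0.00.
The dominant spike at lag 5 indicates a seasonal period of 5.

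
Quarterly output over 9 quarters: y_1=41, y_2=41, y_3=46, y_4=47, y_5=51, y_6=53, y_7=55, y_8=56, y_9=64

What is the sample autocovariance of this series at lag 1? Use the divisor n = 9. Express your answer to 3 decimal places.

Mean ȳ = (41 + 41 + 46 + 47 + 51 + 53 + 55 + 56 + 64)/9 = 50.4444
Σ_{t=1}^{8}(y_t−ȳ)(y_{t+1}−ȳ) = 258.2469
γ_1 = 258.2469 / 9 = 28.694

28.694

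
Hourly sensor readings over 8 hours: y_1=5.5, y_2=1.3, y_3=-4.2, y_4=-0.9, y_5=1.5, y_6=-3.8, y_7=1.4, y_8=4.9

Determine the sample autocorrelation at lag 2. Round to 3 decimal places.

Mean ȳ = (5.5 + 1.3 − 4.2 − 0.9 + 1.5 − 3.8 + 1.4 + 4.9)/8 = 0.7125
Σ(y_t−ȳ)(y_{t+2}−ȳ) = (-23.5186) + (-0.9473) + (-3.8686) + (7.2764) + (0.5414) + (-18.8961) = -39.4128
Denominator Σ(y_t−ȳ)² = 88.9888
r_2 = -39.4128 / 88.9888 = -0.443

-0.443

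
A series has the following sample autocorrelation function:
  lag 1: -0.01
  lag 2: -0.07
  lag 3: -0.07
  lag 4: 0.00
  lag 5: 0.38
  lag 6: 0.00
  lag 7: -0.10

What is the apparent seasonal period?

The largest autocorrelation is r_5 = 0.38; the remaining lags stay at or below 0.00.
The dominant spike at lag 5 indicates a seasonal period of 5.

5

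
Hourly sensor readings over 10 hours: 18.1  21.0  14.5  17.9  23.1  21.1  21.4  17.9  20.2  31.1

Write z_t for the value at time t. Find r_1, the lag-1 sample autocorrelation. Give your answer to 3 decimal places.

Mean z̄ = (18.1 + 21.0 + 14.5 + 17.9 + 23.1 + 21.1 + 21.4 + 17.9 + 20.2 + 31.1)/10 = 20.6300
Numerator Σ_{t=1}^{9}(z_t−z̄)(z_{t+1}−z̄) = 2.8801
Denominator Σ(z_t−z̄)² = 175.7410
r_1 = 2.8801 / 175.7410 = 0.016

0.016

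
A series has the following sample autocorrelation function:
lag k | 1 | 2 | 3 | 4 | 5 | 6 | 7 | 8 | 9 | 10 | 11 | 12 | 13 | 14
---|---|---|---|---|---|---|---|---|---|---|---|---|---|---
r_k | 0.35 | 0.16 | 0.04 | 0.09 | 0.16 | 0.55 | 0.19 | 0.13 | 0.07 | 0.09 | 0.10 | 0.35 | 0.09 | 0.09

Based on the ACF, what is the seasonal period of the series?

6

The largest autocorrelation is r_6 = 0.55; the remaining lags stay at or below 0.35. The elevated value at lag 1 (0.35), dropping to 0.16 at lag 2, reflects decaying short-term dependence rather than seasonality.
The dominant spike at lag 6 indicates a seasonal period of 6.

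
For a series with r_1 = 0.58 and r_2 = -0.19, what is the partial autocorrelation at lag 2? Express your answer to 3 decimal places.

φ_{22} = (r_2 − r_1²) / (1 − r_1²)
r_1² = (0.58)² = 0.3364
Numerator = -0.19 − 0.3364 = -0.5264; denominator = 1 − 0.3364 = 0.6636
φ_{22} = -0.5264 / 0.6636 = -0.793

-0.793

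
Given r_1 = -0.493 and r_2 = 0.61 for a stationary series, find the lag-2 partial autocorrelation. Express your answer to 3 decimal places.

0.485

φ_{22} = (r_2 − r_1²) / (1 − r_1²)
r_1² = (-0.493)² = 0.243049
Numerator = 0.61 − 0.2430 = 0.3670; denominator = 1 − 0.2430 = 0.7570
φ_{22} = 0.3670 / 0.7570 = 0.485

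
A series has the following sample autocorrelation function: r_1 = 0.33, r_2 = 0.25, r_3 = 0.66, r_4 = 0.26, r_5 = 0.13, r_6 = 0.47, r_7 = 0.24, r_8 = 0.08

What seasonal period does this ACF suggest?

The largest autocorrelation is r_3 = 0.66, with a weaker echo at lag 6 (0.47); the remaining lags stay at or below 0.33. The elevated value at lag 1 (0.33), dropping to 0.25 at lag 2, reflects decaying short-term dependence rather than seasonality.
The dominant spike at lag 3 indicates a seasonal period of 3.

3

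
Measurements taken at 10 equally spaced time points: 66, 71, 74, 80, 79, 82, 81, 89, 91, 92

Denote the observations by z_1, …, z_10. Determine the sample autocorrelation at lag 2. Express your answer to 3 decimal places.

Mean z̄ = (66 + 71 + 74 + 80 + 79 + 82 + 81 + 89 + 91 + 92)/10 = 80.5000
Numerator Σ_{t=1}^{8}(z_t−z̄)(z_{t+2}−z̄) = 223.0000
Denominator Σ(z_t−z̄)² = 662.5000
r_2 = 223.0000 / 662.5000 = 0.337

0.337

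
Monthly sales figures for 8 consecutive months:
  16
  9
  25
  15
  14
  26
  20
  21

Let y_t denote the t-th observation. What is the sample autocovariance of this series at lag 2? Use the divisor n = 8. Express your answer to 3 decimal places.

-3.141

Mean ȳ = (16 + 9 + 25 + 15 + 14 + 26 + 20 + 21)/8 = 18.2500
Deviations: -2.2500, -9.2500, 6.7500, -3.2500, -4.2500, 7.7500, 1.7500, 2.7500
Σ_{t=1}^{6}(y_t−ȳ)(y_{t+2}−ȳ) = -25.1250
γ_2 = -25.1250 / 8 = -3.141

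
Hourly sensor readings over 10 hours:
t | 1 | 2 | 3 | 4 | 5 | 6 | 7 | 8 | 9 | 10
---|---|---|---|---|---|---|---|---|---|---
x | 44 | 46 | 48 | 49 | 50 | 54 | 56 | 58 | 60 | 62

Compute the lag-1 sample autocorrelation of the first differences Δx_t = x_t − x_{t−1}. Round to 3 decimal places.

-0.167

First differences Δx: 2, 2, 1, 1, 4, 2, 2, 2, 2
Mean of differences = 2.0000
Numerator Σ(Δx_t−Δx̄)(Δx_{t+1}−Δx̄) = -1.0000
Denominator Σ(Δx_t−Δx̄)² = 6.0000
r_1(Δx) = -1.0000 / 6.0000 = -0.167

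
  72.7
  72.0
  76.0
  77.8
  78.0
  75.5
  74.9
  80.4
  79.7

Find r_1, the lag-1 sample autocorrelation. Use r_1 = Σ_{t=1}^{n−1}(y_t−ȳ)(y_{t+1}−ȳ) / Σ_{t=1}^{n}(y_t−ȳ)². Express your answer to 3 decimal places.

0.396

Mean ȳ = (72.7 + 72.0 + 76.0 + 77.8 + 78.0 + 75.5 + 74.9 + 80.4 + 79.7)/9 = 76.3333
Numerator Σ_{t=1}^{8}(y_t−ȳ)(y_{t+1}−ȳ) = 26.8122
Denominator Σ(y_t−ȳ)² = 67.6400
r_1 = 26.8122 / 67.6400 = 0.396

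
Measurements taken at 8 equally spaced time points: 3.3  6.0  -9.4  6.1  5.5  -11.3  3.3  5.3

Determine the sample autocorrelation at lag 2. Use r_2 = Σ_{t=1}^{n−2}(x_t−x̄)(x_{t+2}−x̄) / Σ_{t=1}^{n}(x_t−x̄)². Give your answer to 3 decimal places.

-0.415

Mean x̄ = (3.3 + 6.0 − 9.4 + 6.1 + 5.5 − 11.3 + 3.3 + 5.3)/8 = 1.1000
Numerator Σ_{t=1}^{6}(x_t−x̄)(x_{t+2}−x̄) = -149.2000
Denominator Σ(x_t−x̄)² = 359.7000
r_2 = -149.2000 / 359.7000 = -0.415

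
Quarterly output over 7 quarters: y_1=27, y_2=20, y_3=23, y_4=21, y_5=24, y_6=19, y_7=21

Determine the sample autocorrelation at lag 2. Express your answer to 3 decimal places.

Mean ȳ = (27 + 20 + 23 + 21 + 24 + 19 + 21)/7 = 22.1429
Deviations from mean: 4.8571, -2.1429, 0.8571, -1.1429, 1.8571, -3.1429, -1.1429
Numerator Σ_{t=1}^{5}(y_t−ȳ)(y_{t+2}−ȳ) = 9.6735
Denominator Σ(y_t−ȳ)² = 44.8571
r_2 = 9.6735 / 44.8571 = 0.216

0.216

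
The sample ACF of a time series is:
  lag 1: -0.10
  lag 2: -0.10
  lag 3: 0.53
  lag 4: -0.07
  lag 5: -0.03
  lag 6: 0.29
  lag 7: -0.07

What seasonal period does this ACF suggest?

The largest autocorrelation is r_3 = 0.53, with a weaker echo at lag 6 (0.29); the remaining lags stay at or below -0.03.
The dominant spike at lag 3 indicates a seasonal period of 3.

3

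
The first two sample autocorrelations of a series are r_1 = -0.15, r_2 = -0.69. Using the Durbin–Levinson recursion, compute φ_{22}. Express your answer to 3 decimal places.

φ_{22} = (r_2 − r_1²) / (1 − r_1²)
r_1² = (-0.15)² = 0.0225
Numerator = -0.69 − 0.0225 = -0.7125; denominator = 1 − 0.0225 = 0.9775
φ_{22} = -0.7125 / 0.9775 = -0.729

-0.729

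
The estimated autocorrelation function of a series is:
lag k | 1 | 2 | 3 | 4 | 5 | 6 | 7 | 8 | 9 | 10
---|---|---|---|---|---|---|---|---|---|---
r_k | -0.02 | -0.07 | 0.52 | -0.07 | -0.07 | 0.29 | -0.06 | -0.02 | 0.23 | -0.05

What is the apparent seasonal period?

3

The largest autocorrelation is r_3 = 0.52, with weaker echoes at lags 6 (0.29) and 9 (0.23); the remaining lags stay at or below -0.02.
The dominant spike at lag 3 indicates a seasonal period of 3.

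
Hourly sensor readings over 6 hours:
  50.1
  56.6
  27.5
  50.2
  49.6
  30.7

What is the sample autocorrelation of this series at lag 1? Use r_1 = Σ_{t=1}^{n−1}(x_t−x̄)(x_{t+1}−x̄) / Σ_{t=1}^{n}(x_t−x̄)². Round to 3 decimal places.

-0.383

Mean x̄ = (50.1 + 56.6 + 27.5 + 50.2 + 49.6 + 30.7)/6 = 44.1167
Deviations from mean: 5.9833, 12.4833, -16.6167, 6.0833, 5.4833, -13.4167
Numerator Σ_{t=1}^{5}(x_t−x̄)(x_{t+1}−x̄) = -274.0353
Denominator Σ(x_t−x̄)² = 714.8283
r_1 = -274.0353 / 714.8283 = -0.383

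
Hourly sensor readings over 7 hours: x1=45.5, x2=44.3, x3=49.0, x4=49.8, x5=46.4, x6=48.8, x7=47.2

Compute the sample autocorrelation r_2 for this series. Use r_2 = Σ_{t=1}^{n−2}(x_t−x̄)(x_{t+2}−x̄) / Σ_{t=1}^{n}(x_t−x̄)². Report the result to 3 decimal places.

Mean x̄ = (45.5 + 44.3 + 49.0 + 49.8 + 46.4 + 48.8 + 47.2)/7 = 47.2857
Deviations from mean: -1.7857, -2.9857, 1.7143, 2.5143, -0.8857, 1.5143, -0.0857
Σ(x_t−x̄)(x_{t+2}−x̄) = (-3.0612) + (-7.5069) + (-1.5184) + (3.8073) + (0.0759) = -8.2033
Denominator Σ(x_t−x̄)² = 24.4486
r_2 = -8.2033 / 24.4486 = -0.336

-0.336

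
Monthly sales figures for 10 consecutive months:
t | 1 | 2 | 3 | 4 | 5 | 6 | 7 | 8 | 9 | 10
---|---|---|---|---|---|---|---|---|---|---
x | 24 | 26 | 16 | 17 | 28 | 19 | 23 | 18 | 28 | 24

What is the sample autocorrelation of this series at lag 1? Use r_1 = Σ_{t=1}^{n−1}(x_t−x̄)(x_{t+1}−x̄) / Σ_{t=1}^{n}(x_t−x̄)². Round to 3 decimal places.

-0.290

Mean x̄ = (24 + 26 + 16 + 17 + 28 + 19 + 23 + 18 + 28 + 24)/10 = 22.3000
Numerator Σ_{t=1}^{9}(x_t−x̄)(x_{t+1}−x̄) = -52.7900
Denominator Σ(x_t−x̄)² = 182.1000
r_1 = -52.7900 / 182.1000 = -0.290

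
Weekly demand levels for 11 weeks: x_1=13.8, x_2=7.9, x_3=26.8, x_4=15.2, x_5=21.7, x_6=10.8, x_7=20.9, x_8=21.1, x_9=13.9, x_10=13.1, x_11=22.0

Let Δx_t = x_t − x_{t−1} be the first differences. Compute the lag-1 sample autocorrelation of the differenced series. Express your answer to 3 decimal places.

First differences Δx: -5.9, 18.9, -11.6, 6.5, -10.9, 10.1, 0.2, -7.2, -0.8, 8.9
Mean of differences = 0.8200
Numerator Σ(Δx_t−Δx̄)(Δx_{t+1}−Δx̄) = -592.8064
Denominator Σ(Δx_t−Δx̄)² = 914.6560
r_1(Δx) = -592.8064 / 914.6560 = -0.648

-0.648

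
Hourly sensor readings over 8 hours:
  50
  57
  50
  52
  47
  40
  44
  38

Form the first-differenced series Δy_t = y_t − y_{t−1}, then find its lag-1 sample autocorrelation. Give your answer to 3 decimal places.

-0.555

First differences Δy: 7, -7, 2, -5, -7, 4, -6
Mean of differences = -1.7143
Numerator Σ(Δy_t−Δȳ)(Δy_{t+1}−Δȳ) = -115.2245
Denominator Σ(Δy_t−Δȳ)² = 207.4286
r_1(Δy) = -115.2245 / 207.4286 = -0.555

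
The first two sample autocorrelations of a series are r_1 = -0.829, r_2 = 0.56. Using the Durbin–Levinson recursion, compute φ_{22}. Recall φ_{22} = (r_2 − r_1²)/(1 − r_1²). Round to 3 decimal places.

φ_{22} = (r_2 − r_1²) / (1 − r_1²)
r_1² = (-0.829)² = 0.687241
Numerator = 0.56 − 0.6872 = -0.1272; denominator = 1 − 0.6872 = 0.3128
φ_{22} = -0.1272 / 0.3128 = -0.407

-0.407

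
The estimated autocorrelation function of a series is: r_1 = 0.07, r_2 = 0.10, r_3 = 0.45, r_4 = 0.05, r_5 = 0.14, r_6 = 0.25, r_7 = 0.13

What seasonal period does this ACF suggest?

The largest autocorrelation is r_3 = 0.45, with a weaker echo at lag 6 (0.25); the remaining lags stay at or below 0.14.
The dominant spike at lag 3 indicates a seasonal period of 3.

3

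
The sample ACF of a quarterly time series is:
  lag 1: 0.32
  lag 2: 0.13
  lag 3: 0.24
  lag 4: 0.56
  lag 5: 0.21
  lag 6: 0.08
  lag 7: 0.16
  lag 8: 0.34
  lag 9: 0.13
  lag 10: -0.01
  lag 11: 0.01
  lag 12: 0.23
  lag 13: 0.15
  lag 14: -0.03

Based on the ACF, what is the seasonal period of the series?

4

The largest autocorrelation is r_4 = 0.56, with a weaker echo at lag 8 (0.34); the remaining lags stay at or below 0.32. The elevated value at lag 1 (0.32), dropping to 0.13 at lag 2, reflects decaying short-term dependence rather than seasonality.
The dominant spike at lag 4 indicates a seasonal period of 4.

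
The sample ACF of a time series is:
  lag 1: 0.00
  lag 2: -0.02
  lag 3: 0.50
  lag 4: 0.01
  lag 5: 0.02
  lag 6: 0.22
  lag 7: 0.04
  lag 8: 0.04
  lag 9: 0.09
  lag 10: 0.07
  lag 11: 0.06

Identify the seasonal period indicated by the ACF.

The largest autocorrelation is r_3 = 0.50, with a weaker echo at lag 6 (0.22); the remaining lags stay at or below 0.09.
The dominant spike at lag 3 indicates a seasonal period of 3.

3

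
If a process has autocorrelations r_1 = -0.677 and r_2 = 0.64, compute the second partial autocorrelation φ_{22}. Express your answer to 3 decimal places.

0.335

φ_{22} = (r_2 − r_1²) / (1 − r_1²)
r_1² = (-0.677)² = 0.458329
Numerator = 0.64 − 0.4583 = 0.1817; denominator = 1 − 0.4583 = 0.5417
φ_{22} = 0.1817 / 0.5417 = 0.335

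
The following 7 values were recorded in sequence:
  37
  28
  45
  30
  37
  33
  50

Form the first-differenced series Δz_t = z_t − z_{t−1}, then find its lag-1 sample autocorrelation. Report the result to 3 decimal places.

-0.678

First differences Δz: -9, 17, -15, 7, -4, 17
Mean of differences = 2.1667
Numerator Σ(Δz_t−Δz̄)(Δz_{t+1}−Δz̄) = -624.5278
Denominator Σ(Δz_t−Δz̄)² = 920.8333
r_1(Δz) = -624.5278 / 920.8333 = -0.678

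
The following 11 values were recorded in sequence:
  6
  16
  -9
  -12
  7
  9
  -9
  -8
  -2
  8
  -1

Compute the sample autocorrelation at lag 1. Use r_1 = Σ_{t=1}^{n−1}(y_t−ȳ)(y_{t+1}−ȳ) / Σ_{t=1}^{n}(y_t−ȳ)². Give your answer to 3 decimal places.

Mean ȳ = (6 + 16 − 9 − 12 + 7 + 9 − 9 − 8 − 2 + 8 − 1)/11 = 0.4545
Numerator Σ_{t=1}^{10}(y_t−ȳ)(y_{t+1}−ȳ) = 21.7934
Denominator Σ(y_t−ȳ)² = 858.7273
r_1 = 21.7934 / 858.7273 = 0.025

0.025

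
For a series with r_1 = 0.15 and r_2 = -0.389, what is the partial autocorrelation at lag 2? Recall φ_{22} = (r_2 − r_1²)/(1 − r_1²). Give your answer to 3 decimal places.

φ_{22} = (r_2 − r_1²) / (1 − r_1²)
r_1² = (0.15)² = 0.0225
Numerator = -0.389 − 0.0225 = -0.4115; denominator = 1 − 0.0225 = 0.9775
φ_{22} = -0.4115 / 0.9775 = -0.421

-0.421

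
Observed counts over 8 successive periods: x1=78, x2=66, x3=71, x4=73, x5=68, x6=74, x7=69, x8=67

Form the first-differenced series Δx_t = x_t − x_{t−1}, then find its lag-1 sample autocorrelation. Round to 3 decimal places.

-0.439

First differences Δx: -12, 5, 2, -5, 6, -5, -2
Mean of differences = -1.5714
Numerator Σ(Δx_t−Δx̄)(Δx_{t+1}−Δx̄) = -107.7551
Denominator Σ(Δx_t−Δx̄)² = 245.7143
r_1(Δx) = -107.7551 / 245.7143 = -0.439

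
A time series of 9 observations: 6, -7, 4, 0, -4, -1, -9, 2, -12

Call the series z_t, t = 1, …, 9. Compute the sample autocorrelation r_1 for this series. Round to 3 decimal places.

Mean z̄ = (6 − 7 + 4 + 0 − 4 − 1 − 9 + 2 − 12)/9 = -2.3333
Numerator Σ_{t=1}^{8}(z_t−z̄)(z_{t+1}−z̄) = -139.4444
Denominator Σ(z_t−z̄)² = 298.0000
r_1 = -139.4444 / 298.0000 = -0.468

-0.468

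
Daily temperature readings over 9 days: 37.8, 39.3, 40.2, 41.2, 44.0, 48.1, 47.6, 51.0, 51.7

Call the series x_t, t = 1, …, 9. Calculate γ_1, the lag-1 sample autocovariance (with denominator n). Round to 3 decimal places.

Mean x̄ = (37.8 + 39.3 + 40.2 + 41.2 + 44.0 + 48.1 + 47.6 + 51.0 + 51.7)/9 = 44.5444
Σ_{t=1}^{8}(x_t−x̄)(x_{t+1}−x̄) = 149.3525
γ_1 = 149.3525 / 9 = 16.595

16.595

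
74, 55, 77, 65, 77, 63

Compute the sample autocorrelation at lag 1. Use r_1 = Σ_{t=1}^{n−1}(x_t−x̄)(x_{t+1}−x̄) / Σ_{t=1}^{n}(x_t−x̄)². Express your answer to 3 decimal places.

-0.739

Mean x̄ = (74 + 55 + 77 + 65 + 77 + 63)/6 = 68.5000
Deviations from mean: 5.5000, -13.5000, 8.5000, -3.5000, 8.5000, -5.5000
Σ(x_t−x̄)(x_{t+1}−x̄) = (-74.2500) + (-114.7500) + (-29.7500) + (-29.7500) + (-46.7500) = -295.2500
Denominator Σ(x_t−x̄)² = 399.5000
r_1 = -295.2500 / 399.5000 = -0.739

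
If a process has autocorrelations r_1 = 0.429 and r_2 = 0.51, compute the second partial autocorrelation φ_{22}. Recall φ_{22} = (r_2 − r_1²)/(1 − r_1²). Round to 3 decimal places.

φ_{22} = (r_2 − r_1²) / (1 − r_1²)
r_1² = (0.429)² = 0.184041
Numerator = 0.51 − 0.1840 = 0.3260; denominator = 1 − 0.1840 = 0.8160
φ_{22} = 0.3260 / 0.8160 = 0.399

0.399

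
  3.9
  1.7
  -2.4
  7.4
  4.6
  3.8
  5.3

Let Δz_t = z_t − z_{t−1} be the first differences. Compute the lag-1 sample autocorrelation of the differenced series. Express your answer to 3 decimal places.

-0.454

First differences Δz: -2.2, -4.1, 9.8, -2.8, -0.8, 1.5
Mean of differences = 0.2333
Numerator Σ(Δz_t−Δz̄)(Δz_{t+1}−Δz̄) = -58.1044
Denominator Σ(Δz_t−Δz̄)² = 128.0933
r_1(Δz) = -58.1044 / 128.0933 = -0.454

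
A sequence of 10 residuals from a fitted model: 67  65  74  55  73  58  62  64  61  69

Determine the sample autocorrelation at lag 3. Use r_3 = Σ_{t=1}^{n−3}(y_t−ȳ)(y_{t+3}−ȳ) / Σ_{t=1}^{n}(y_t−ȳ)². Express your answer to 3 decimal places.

-0.140

Mean ȳ = (67 + 65 + 74 + 55 + 73 + 58 + 62 + 64 + 61 + 69)/10 = 64.8000
Numerator Σ_{t=1}^{7}(y_t−ȳ)(y_{t+3}−ȳ) = -47.5200
Denominator Σ(y_t−ȳ)² = 339.6000
r_3 = -47.5200 / 339.6000 = -0.140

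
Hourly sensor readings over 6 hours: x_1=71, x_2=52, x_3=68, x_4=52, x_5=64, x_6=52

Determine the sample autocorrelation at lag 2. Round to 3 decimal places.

0.631

Mean x̄ = (71 + 52 + 68 + 52 + 64 + 52)/6 = 59.8333
Deviations from mean: 11.1667, -7.8333, 8.1667, -7.8333, 4.1667, -7.8333
Σ(x_t−x̄)(x_{t+2}−x̄) = (91.1944) + (61.3611) + (34.0278) + (61.3611) = 247.9444
Denominator Σ(x_t−x̄)² = 392.8333
r_2 = 247.9444 / 392.8333 = 0.631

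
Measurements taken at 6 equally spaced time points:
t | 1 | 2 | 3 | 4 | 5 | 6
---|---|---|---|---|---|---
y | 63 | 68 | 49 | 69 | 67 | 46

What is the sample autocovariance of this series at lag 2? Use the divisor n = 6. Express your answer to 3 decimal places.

Mean ȳ = (63 + 68 + 49 + 69 + 67 + 46)/6 = 60.3333
Deviations: 2.6667, 7.6667, -11.3333, 8.6667, 6.6667, -14.3333
Σ_{t=1}^{4}(y_t−ȳ)(y_{t+2}−ȳ) = -163.5556
γ_2 = -163.5556 / 6 = -27.259

-27.259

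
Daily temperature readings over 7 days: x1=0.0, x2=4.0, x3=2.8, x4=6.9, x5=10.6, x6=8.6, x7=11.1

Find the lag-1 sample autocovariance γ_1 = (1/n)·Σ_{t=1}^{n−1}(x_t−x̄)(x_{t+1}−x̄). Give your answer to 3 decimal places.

6.281

Mean x̄ = (0.0 + 4.0 + 2.8 + 6.9 + 10.6 + 8.6 + 11.1)/7 = 6.2857
Deviations: -6.2857, -2.2857, -3.4857, 0.6143, 4.3143, 2.3143, 4.8143
Σ_{t=1}^{6}(x_t−x̄)(x_{t+1}−x̄) = 43.9698
γ_1 = 43.9698 / 7 = 6.281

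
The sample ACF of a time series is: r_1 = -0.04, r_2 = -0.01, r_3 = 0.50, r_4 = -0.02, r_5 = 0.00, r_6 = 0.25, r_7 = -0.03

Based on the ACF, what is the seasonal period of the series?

The largest autocorrelation is r_3 = 0.50, with a weaker echo at lag 6 (0.25); the remaining lags stay at or below 0.00.
The dominant spike at lag 3 indicates a seasonal period of 3.

3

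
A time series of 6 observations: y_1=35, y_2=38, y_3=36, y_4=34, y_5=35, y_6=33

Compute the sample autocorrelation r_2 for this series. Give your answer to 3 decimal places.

Mean ȳ = (35 + 38 + 36 + 34 + 35 + 33)/6 = 35.1667
Deviations from mean: -0.1667, 2.8333, 0.8333, -1.1667, -0.1667, -2.1667
Σ(y_t−ȳ)(y_{t+2}−ȳ) = (-0.1389) + (-3.3056) + (-0.1389) + (2.5278) = -1.0556
Denominator Σ(y_t−ȳ)² = 14.8333
r_2 = -1.0556 / 14.8333 = -0.071

-0.071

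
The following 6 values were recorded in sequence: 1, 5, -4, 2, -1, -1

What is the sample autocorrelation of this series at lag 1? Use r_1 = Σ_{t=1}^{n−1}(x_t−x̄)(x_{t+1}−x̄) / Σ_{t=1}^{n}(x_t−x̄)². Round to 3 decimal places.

Mean x̄ = (1 + 5 − 4 + 2 − 1 − 1)/6 = 0.3333
Deviations from mean: 0.6667, 4.6667, -4.3333, 1.6667, -1.3333, -1.3333
Σ(x_t−x̄)(x_{t+1}−x̄) = (3.1111) + (-20.2222) + (-7.2222) + (-2.2222) + (1.7778) = -24.7778
Denominator Σ(x_t−x̄)² = 47.3333
r_1 = -24.7778 / 47.3333 = -0.523

-0.523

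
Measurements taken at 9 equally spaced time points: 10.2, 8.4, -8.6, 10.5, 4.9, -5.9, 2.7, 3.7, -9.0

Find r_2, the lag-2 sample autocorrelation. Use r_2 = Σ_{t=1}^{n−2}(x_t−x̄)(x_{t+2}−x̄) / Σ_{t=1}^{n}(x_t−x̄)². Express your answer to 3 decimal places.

-0.308

Mean x̄ = (10.2 + 8.4 − 8.6 + 10.5 + 4.9 − 5.9 + 2.7 + 3.7 − 9.0)/9 = 1.8778
Σ(x_t−x̄)(x_{t+2}−x̄) = (-87.1984) + (56.2360) + (-31.6662) + (-67.0617) + (2.4849) + (-14.1728) + (-8.9440) = -150.3221
Denominator Σ(x_t−x̄)² = 487.8756
r_2 = -150.3221 / 487.8756 = -0.308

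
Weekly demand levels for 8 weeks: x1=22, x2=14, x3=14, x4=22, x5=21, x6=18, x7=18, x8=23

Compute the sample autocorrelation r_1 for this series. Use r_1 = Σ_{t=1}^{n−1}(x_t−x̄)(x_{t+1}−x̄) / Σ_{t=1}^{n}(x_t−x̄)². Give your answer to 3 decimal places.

-0.044

Mean x̄ = (22 + 14 + 14 + 22 + 21 + 18 + 18 + 23)/8 = 19.0000
Deviations from mean: 3.0000, -5.0000, -5.0000, 3.0000, 2.0000, -1.0000, -1.0000, 4.0000
Σ(x_t−x̄)(x_{t+1}−x̄) = (-15.0000) + (25.0000) + (-15.0000) + (6.0000) + (-2.0000) + (1.0000) + (-4.0000) = -4.0000
Denominator Σ(x_t−x̄)² = 90.0000
r_1 = -4.0000 / 90.0000 = -0.044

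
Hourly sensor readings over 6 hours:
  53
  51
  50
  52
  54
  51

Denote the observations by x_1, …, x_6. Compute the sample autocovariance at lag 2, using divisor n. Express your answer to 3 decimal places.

Mean x̄ = (53 + 51 + 50 + 52 + 54 + 51)/6 = 51.8333
Σ_{t=1}^{4}(x_t−x̄)(x_{t+2}−x̄) = -6.3889
γ_2 = -6.3889 / 6 = -1.065

-1.065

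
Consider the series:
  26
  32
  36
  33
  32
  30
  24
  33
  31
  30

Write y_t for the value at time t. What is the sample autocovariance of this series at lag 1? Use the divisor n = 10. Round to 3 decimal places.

0.481

Mean ȳ = (26 + 32 + 36 + 33 + 32 + 30 + 24 + 33 + 31 + 30)/10 = 30.7000
Σ_{t=1}^{9}(y_t−ȳ)(y_{t+1}−ȳ) = 4.8100
γ_1 = 4.8100 / 10 = 0.481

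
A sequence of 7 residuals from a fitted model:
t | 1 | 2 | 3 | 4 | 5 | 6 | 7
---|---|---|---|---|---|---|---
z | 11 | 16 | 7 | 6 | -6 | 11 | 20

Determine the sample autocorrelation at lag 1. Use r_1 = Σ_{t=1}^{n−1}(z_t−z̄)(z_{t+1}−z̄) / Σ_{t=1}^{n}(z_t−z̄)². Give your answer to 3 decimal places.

Mean z̄ = (11 + 16 + 7 + 6 − 6 + 11 + 20)/7 = 9.2857
Deviations from mean: 1.7143, 6.7143, -2.2857, -3.2857, -15.2857, 1.7143, 10.7143
Σ(z_t−z̄)(z_{t+1}−z̄) = (11.5102) + (-15.3469) + (7.5102) + (50.2245) + (-26.2041) + (18.3673) = 46.0612
Denominator Σ(z_t−z̄)² = 415.4286
r_1 = 46.0612 / 415.4286 = 0.111

0.111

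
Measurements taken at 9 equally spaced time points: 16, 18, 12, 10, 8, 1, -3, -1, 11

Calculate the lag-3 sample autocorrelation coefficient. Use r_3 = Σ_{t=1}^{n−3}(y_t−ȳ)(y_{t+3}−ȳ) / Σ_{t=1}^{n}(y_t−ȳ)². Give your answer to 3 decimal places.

-0.124

Mean ȳ = (16 + 18 + 12 + 10 + 8 + 1 − 3 − 1 + 11)/9 = 8.0000
Σ(y_t−ȳ)(y_{t+3}−ȳ) = (16.0000) + (0.0000) + (-28.0000) + (-22.0000) + (0.0000) + (-21.0000) = -55.0000
Denominator Σ(y_t−ȳ)² = 444.0000
r_3 = -55.0000 / 444.0000 = -0.124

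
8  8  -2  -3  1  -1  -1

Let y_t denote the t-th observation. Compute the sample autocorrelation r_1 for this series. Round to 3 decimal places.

0.344

Mean ȳ = (8 + 8 − 2 − 3 + 1 − 1 − 1)/7 = 1.4286
Σ(y_t−ȳ)(y_{t+1}−ȳ) = (43.1837) + (-22.5306) + (15.1837) + (1.8980) + (1.0408) + (5.8980) = 44.6735
Denominator Σ(y_t−ȳ)² = 129.7143
r_1 = 44.6735 / 129.7143 = 0.344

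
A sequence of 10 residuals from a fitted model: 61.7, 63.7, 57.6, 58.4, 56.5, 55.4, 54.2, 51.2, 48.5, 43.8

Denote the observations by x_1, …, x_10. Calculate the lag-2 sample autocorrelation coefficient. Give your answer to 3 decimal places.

0.299

Mean x̄ = (61.7 + 63.7 + 57.6 + 58.4 + 56.5 + 55.4 + 54.2 + 51.2 + 48.5 + 43.8)/10 = 55.1000
Numerator Σ_{t=1}^{8}(x_t−x̄)(x_{t+2}−x̄) = 96.9500
Denominator Σ(x_t−x̄)² = 323.9800
r_2 = 96.9500 / 323.9800 = 0.299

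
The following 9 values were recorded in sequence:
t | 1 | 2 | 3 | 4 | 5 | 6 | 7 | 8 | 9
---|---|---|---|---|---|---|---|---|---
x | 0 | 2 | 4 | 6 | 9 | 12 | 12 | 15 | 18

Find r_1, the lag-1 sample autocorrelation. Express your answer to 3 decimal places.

0.647

Mean x̄ = (0 + 2 + 4 + 6 + 9 + 12 + 12 + 15 + 18)/9 = 8.6667
Numerator Σ_{t=1}^{8}(x_t−x̄)(x_{t+1}−x̄) = 192.8889
Denominator Σ(x_t−x̄)² = 298.0000
r_1 = 192.8889 / 298.0000 = 0.647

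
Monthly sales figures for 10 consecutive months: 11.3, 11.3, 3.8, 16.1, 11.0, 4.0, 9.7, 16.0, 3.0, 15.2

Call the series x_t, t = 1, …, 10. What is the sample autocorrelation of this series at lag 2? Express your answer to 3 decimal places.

-0.202

Mean x̄ = (11.3 + 11.3 + 3.8 + 16.1 + 11.0 + 4.0 + 9.7 + 16.0 + 3.0 + 15.2)/10 = 10.1400
Numerator Σ_{t=1}^{8}(x_t−x̄)(x_{t+2}−x̄) = -46.0532
Denominator Σ(x_t−x̄)² = 227.9640
r_2 = -46.0532 / 227.9640 = -0.202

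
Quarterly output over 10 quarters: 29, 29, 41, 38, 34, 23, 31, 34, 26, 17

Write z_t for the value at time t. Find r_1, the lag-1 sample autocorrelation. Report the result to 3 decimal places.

0.246

Mean z̄ = (29 + 29 + 41 + 38 + 34 + 23 + 31 + 34 + 26 + 17)/10 = 30.2000
Numerator Σ_{t=1}^{9}(z_t−z̄)(z_{t+1}−z̄) = 111.7600
Denominator Σ(z_t−z̄)² = 453.6000
r_1 = 111.7600 / 453.6000 = 0.246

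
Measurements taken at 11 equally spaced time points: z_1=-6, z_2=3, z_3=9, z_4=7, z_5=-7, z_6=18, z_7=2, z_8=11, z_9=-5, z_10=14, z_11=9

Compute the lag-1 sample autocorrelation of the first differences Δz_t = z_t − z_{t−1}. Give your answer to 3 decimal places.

First differences Δz: 9, 6, -2, -14, 25, -16, 9, -16, 19, -5
Mean of differences = 1.5000
Numerator Σ(Δz_t−Δz̄)(Δz_{t+1}−Δz̄) = -1385.7500
Denominator Σ(Δz_t−Δz̄)² = 1898.5000
r_1(Δz) = -1385.7500 / 1898.5000 = -0.730

-0.730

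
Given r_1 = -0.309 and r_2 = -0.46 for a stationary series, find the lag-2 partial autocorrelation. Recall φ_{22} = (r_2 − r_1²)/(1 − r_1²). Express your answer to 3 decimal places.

-0.614

φ_{22} = (r_2 − r_1²) / (1 − r_1²)
r_1² = (-0.309)² = 0.095481
Numerator = -0.46 − 0.0955 = -0.5555; denominator = 1 − 0.0955 = 0.9045
φ_{22} = -0.5555 / 0.9045 = -0.614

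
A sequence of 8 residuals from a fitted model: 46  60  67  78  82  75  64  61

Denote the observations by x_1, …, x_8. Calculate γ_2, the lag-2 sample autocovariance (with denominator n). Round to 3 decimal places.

Mean x̄ = (46 + 60 + 67 + 78 + 82 + 75 + 64 + 61)/8 = 66.6250
Deviations: -20.6250, -6.6250, 0.3750, 11.3750, 15.3750, 8.3750, -2.6250, -5.6250
Σ_{t=1}^{6}(x_t−x̄)(x_{t+2}−x̄) = -69.5313
γ_2 = -69.5313 / 8 = -8.691

-8.691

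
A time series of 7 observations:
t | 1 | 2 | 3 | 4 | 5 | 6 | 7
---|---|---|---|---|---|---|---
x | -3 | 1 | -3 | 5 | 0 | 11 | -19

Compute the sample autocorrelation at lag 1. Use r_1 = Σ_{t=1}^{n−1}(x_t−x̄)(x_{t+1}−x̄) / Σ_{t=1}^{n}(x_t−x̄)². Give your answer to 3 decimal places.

Mean x̄ = (-3 + 1 − 3 + 5 + 0 + 11 − 19)/7 = -1.1429
Numerator Σ_{t=1}^{6}(x_t−x̄)(x_{t+1}−x̄) = -215.3061
Denominator Σ(x_t−x̄)² = 516.8571
r_1 = -215.3061 / 516.8571 = -0.417

-0.417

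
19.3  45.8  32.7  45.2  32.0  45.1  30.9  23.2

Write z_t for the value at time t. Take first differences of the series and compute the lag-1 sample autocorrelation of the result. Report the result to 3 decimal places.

First differences Δz: 26.5, -13.1, 12.5, -13.2, 13.1, -14.2, -7.7
Mean of differences = 0.5571
Numerator Σ(Δz_t−Δz̄)(Δz_{t+1}−Δz̄) = -917.5090
Denominator Σ(Δz_t−Δz̄)² = 1634.7171
r_1(Δz) = -917.5090 / 1634.7171 = -0.561

-0.561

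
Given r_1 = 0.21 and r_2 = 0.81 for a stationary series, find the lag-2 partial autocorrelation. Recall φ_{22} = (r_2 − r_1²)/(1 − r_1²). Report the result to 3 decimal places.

0.801

φ_{22} = (r_2 − r_1²) / (1 − r_1²)
r_1² = (0.21)² = 0.0441
Numerator = 0.81 − 0.0441 = 0.7659; denominator = 1 − 0.0441 = 0.9559
φ_{22} = 0.7659 / 0.9559 = 0.801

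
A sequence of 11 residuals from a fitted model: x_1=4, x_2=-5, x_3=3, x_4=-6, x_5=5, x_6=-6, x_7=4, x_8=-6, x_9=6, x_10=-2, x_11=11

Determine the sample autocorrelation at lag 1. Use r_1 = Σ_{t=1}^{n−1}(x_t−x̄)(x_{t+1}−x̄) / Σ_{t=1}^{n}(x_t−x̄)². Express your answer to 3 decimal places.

Mean x̄ = (4 − 5 + 3 − 6 + 5 − 6 + 4 − 6 + 6 − 2 + 11)/11 = 0.7273
Numerator Σ_{t=1}^{10}(x_t−x̄)(x_{t+1}−x̄) = -226.4380
Denominator Σ(x_t−x̄)² = 354.1818
r_1 = -226.4380 / 354.1818 = -0.639

-0.639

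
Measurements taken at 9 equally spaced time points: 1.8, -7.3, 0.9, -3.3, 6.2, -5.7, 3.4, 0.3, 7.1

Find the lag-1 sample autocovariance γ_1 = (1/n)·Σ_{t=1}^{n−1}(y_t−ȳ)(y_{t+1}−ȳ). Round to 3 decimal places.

Mean ȳ = (1.8 − 7.3 + 0.9 − 3.3 + 6.2 − 5.7 + 3.4 + 0.3 + 7.1)/9 = 0.3778
Σ_{t=1}^{8}(y_t−ȳ)(y_{t+1}−ȳ) = -92.7749
γ_1 = -92.7749 / 9 = -10.308

-10.308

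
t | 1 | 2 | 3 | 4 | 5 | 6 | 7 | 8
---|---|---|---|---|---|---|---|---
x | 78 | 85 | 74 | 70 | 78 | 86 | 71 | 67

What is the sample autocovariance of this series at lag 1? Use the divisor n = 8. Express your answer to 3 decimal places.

Mean x̄ = (78 + 85 + 74 + 70 + 78 + 86 + 71 + 67)/8 = 76.1250
Deviations: 1.8750, 8.8750, -2.1250, -6.1250, 1.8750, 9.8750, -5.1250, -9.1250
Σ_{t=1}^{7}(x_t−x̄)(x_{t+1}−x̄) = 13.9844
γ_1 = 13.9844 / 8 = 1.748

1.748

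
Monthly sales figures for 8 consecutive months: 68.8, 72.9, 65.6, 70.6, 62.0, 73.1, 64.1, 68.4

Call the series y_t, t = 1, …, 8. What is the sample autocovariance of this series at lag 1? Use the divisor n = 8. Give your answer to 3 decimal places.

Mean ȳ = (68.8 + 72.9 + 65.6 + 70.6 + 62.0 + 73.1 + 64.1 + 68.4)/8 = 68.1875
Deviations: 0.6125, 4.7125, -2.5875, 2.4125, -6.1875, 4.9125, -4.0875, 0.2125
Σ_{t=1}^{7}(y_t−ȳ)(y_{t+1}−ȳ) = -81.8214
γ_1 = -81.8214 / 8 = -10.228

-10.228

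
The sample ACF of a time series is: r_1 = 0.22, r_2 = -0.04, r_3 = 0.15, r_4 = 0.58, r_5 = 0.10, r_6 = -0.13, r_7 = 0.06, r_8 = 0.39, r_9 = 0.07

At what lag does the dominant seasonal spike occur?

4

The largest autocorrelation is r_4 = 0.58, with a weaker echo at lag 8 (0.39); the remaining lags stay at or below 0.22.
The dominant spike at lag 4 indicates a seasonal period of 4.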